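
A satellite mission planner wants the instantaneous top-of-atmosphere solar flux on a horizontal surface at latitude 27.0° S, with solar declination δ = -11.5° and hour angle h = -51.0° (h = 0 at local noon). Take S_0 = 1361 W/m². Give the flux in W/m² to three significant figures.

871 W/m²

cos θ_z = sin ϕ sin δ + cos ϕ cos δ cos h = 0.090511 + 0.549472 = 0.639983.
Flux = S_0 · cos θ_z = 1361 × 0.639983 = 871.0 W/m².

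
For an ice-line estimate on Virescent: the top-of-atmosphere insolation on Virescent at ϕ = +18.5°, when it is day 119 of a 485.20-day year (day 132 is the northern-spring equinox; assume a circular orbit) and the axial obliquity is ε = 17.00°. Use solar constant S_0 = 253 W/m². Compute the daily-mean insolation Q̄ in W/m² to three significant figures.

Q̄ ≈ 74.3 W/m²

Solar longitude: L_s = 360° × (119 − 132)/485.20 = -9.646°, i.e. -9.646° + 360° = 350.354°.
sin δ = sin 17.00° × sin 350.354° = -0.04899, so δ = -2.808°.
cos h₀ = −tan(+18.5°) tan(-2.808°) = 0.0164, h₀ = 1.5544 rad.
Bracket: h₀ sin ϕ sin δ + cos ϕ cos δ sin h₀ = 1.5544×0.31730×-0.04899 + 0.94832×0.99880×0.99987 = -0.024162 + 0.947059 = 0.922897.
Q̄ = (S_0/π) × [bracket] = (253/π) × 0.922897 = 74.32 W/m².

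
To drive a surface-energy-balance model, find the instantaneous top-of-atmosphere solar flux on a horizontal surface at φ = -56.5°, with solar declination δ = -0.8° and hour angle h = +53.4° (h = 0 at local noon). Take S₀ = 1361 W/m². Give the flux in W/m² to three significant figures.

cos θ_z = sin φ sin δ + cos φ cos δ cos h = 0.011643 + 0.329046 = 0.340689.
Flux = S₀ · cos θ_z = 1361 × 0.340689 = 463.7 W/m².

464 W/m²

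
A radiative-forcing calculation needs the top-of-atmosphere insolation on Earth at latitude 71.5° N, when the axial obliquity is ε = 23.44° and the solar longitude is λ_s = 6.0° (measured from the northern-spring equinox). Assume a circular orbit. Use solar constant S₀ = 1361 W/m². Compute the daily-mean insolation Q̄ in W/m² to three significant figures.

Solar declination: sin δ = sin ε · sin λ_s = sin 23.44° × sin 6.0° = 0.04158, so δ = +2.383°.
cos H₀ = −tan(+71.5°) tan(+2.383°) = -0.1244, H₀ = 1.6955 rad.
Bracket: H₀ sin φ sin δ + cos φ cos δ sin H₀ = 1.6955×0.94832×0.04158 + 0.31730×0.99914×0.99223 = 0.066856 + 0.314564 = 0.381420.
Q̄ = (S₀/π) × [bracket] = (1361/π) × 0.381420 = 165.2 W/m².

Q̄ ≈ 165 W/m²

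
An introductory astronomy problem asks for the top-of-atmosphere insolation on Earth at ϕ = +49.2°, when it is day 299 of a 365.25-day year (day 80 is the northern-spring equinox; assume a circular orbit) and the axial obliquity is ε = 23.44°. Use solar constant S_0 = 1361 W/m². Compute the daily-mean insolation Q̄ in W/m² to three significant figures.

Q̄ ≈ 166 W/m²

Solar longitude: L_s = 360° × (299 − 80)/365.25 = 215.852°.
sin δ = sin 23.44° × sin 215.852° = -0.23298, so δ = -13.473°.
cos h₀ = −tan(+49.2°) tan(-13.473°) = 0.2776, h₀ = 1.2896 rad.
Bracket: h₀ sin ϕ sin δ + cos ϕ cos δ sin h₀ = 1.2896×0.75700×-0.23298 + 0.65342×0.97248×0.96071 = -0.227441 + 0.610472 = 0.383031.
Q̄ = (S_0/π) × [bracket] = (1361/π) × 0.383031 = 165.9 W/m².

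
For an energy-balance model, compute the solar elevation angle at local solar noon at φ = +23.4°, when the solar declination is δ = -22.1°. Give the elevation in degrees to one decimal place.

At local noon the hour angle is zero, so the zenith angle equals |φ − δ| = |+23.4° − (-22.100°)| = 45.500°.
Elevation = 90° − 45.500° = 44.5°.

44.5°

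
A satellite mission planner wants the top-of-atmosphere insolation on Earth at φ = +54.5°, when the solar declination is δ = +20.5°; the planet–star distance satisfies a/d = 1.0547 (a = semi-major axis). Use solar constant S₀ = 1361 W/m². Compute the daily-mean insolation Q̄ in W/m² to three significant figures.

Q̄ ≈ 515 W/m²

cos H₀ = −tan(+54.5°) tan(+20.500°) = -0.5242, H₀ = 2.1225 rad.
Bracket: H₀ sin φ sin δ + cos φ cos δ sin H₀ = 2.1225×0.81412×0.35021 + 0.58070×0.93667×0.85162 = 0.605152 + 0.463217 = 1.068369.
Inverse-square distance factor (a/d)² = 1.0547² = 1.112392.
Q̄ = (S₀/π) × 1.112392 × [bracket] = (1361/π) × 1.112392 × 1.068369 = 514.9 W/m².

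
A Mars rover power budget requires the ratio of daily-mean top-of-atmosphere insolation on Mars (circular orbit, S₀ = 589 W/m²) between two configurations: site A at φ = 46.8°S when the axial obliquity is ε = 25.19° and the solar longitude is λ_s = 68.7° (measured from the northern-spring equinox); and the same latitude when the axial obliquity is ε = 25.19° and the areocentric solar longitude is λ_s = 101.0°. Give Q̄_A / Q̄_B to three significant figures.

Q̄_A / Q̄_B ≈ 1.10

— Configuration A (φ=-46.8°):
Solar declination: sin δ = sin ε · sin λ_s = sin 25.19° × sin 68.7° = 0.39655, so δ = +23.363°.
cos H₀ = −tan(-46.8°) tan(+23.363°) = 0.4600, H₀ = 1.0928 rad.
Bracket: H₀ sin φ sin δ + cos φ cos δ sin H₀ = 1.0928×-0.72897×0.39655 + 0.68455×0.91801×0.88792 = -0.315899 + 0.557990 = 0.242091.
Q̄ = (S₀/π) × [bracket] = (589/π) × 0.242091 = 45.388 W/m².
— Configuration B (φ=-46.8°):
sin δ = sin 25.19° × sin 101.0° = 0.41780, so δ = +24.696°.
cos H₀ = −tan(-46.8°) tan(+24.696°) = 0.4897, H₀ = 1.0590 rad.
Bracket: H₀ sin φ sin δ + cos φ cos δ sin H₀ = 1.0590×-0.72897×0.41780 + 0.68455×0.90854×0.87189 = -0.322533 + 0.542264 = 0.219731.
Q̄ = (S₀/π) × [bracket] = (589/π) × 0.219731 = 41.196 W/m².
Ratio Q̄_A / Q̄_B = 45.388 / 41.196 = 1.102.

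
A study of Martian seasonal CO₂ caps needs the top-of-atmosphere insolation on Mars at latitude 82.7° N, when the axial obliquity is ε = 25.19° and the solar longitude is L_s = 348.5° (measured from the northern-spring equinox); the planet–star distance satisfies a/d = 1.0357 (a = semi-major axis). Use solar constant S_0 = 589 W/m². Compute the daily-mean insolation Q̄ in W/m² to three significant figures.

Solar declination: sin δ = sin ε · sin L_s = sin 25.19° × sin 348.5° = -0.08486, so δ = -4.868°.
cos h₀ = −tan(+82.7°) tan(-4.868°) = 0.6648, h₀ = 0.8436 rad.
Bracket: h₀ sin ϕ sin δ + cos ϕ cos δ sin h₀ = 0.8436×0.99189×-0.08486 + 0.12706×0.99639×0.74702 = -0.071007 + 0.094574 = 0.023567.
Inverse-square distance factor (a/d)² = 1.0357² = 1.072674.
Q̄ = (S_0/π) × 1.072674 × [bracket] = (589/π) × 1.072674 × 0.023567 = 4.740 W/m².

Q̄ ≈ 4.74 W/m²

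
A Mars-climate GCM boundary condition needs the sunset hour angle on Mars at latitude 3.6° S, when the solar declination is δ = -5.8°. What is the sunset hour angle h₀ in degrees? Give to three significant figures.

h₀ = 90.4°

cos h₀ = −tan ϕ · tan δ = −tan(-3.6°) × tan(-5.800°) = -0.0064, so h₀ = 1.5772 rad = 90.37°.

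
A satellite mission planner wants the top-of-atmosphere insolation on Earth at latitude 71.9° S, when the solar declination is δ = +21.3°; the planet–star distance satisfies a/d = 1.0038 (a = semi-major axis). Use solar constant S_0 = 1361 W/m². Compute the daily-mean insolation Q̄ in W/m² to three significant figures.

cos h₀ = −tan(-71.9°) tan(+21.300°) = 1.1929 ≥ 1 ⇒ polar night, h₀ = 0 and Q̄ = 0.
Inverse-square distance factor (a/d)² = 1.0038² = 1.007614.

Q̄ ≈ 0.00 W/m²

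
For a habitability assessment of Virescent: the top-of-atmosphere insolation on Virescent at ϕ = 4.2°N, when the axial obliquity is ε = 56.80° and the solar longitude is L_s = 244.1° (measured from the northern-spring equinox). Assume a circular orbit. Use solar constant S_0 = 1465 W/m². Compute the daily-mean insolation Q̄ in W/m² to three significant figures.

Solar declination: sin δ = sin ε · sin L_s = sin 56.80° × sin 244.1° = -0.75272, so δ = -48.826°.
cos h₀ = −tan(+4.2°) tan(-48.826°) = 0.0840, h₀ = 1.4867 rad.
Bracket: h₀ sin ϕ sin δ + cos ϕ cos δ sin h₀ = 1.4867×0.07324×-0.75272 + 0.99731×0.65834×0.99647 = -0.081961 + 0.654251 = 0.572290.
Q̄ = (S_0/π) × [bracket] = (1465/π) × 0.572290 = 266.9 W/m².

Q̄ ≈ 267 W/m²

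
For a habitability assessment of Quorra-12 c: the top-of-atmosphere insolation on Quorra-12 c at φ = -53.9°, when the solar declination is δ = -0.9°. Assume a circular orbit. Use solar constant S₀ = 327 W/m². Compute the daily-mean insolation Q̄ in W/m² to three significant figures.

cos H₀ = −tan(-53.9°) tan(-0.900°) = -0.0215, H₀ = 1.5923 rad.
Bracket: H₀ sin φ sin δ + cos φ cos δ sin H₀ = 1.5923×-0.80799×-0.01571 + 0.58920×0.99988×0.99977 = 0.020212 + 0.588994 = 0.609206.
Q̄ = (S₀/π) × [bracket] = (327/π) × 0.609206 = 63.41 W/m².

Q̄ ≈ 63.4 W/m²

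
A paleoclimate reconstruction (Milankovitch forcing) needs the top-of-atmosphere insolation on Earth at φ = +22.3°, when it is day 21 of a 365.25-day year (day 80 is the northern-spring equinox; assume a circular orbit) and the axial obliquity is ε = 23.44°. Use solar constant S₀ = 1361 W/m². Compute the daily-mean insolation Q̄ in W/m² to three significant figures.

Solar longitude: λ_s = 360° × (21 − 80)/365.25 = -58.152°, i.e. -58.152° + 360° = 301.848°.
sin δ = sin 23.44° × sin 301.848° = -0.33790, so δ = -19.749°.
cos H₀ = −tan(+22.3°) tan(-19.749°) = 0.1472, H₀ = 1.4230 rad.
Bracket: H₀ sin φ sin δ + cos φ cos δ sin H₀ = 1.4230×0.37946×-0.33790 + 0.92521×0.94118×0.98910 = -0.182456 + 0.861298 = 0.678842.
Q̄ = (S₀/π) × [bracket] = (1361/π) × 0.678842 = 294.1 W/m².

Q̄ ≈ 294 W/m²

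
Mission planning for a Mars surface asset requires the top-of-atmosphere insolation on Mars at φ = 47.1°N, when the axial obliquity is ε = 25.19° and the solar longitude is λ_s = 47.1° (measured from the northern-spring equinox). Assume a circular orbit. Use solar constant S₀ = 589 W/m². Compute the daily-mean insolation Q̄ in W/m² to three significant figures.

Q̄ ≈ 196 W/m²

Solar declination: sin δ = sin ε · sin λ_s = sin 25.19° × sin 47.1° = 0.31179, so δ = +18.167°.
cos H₀ = −tan(+47.1°) tan(+18.167°) = -0.3531, H₀ = 1.9317 rad.
Bracket: H₀ sin φ sin δ + cos φ cos δ sin H₀ = 1.9317×0.73254×0.31179 + 0.68072×0.95015×0.93558 = 0.441198 + 0.605120 = 1.046318.
Q̄ = (S₀/π) × [bracket] = (589/π) × 1.046318 = 196.2 W/m².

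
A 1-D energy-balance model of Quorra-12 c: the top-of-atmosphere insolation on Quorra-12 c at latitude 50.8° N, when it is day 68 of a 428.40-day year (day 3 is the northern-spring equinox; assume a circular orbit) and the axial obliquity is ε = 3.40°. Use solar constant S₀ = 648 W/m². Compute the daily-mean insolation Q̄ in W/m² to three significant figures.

Solar longitude: λ_s = 360° × (68 − 3)/428.40 = 54.622°.
sin δ = sin 3.40° × sin 54.622° = 0.04836, so δ = +2.772°.
cos H₀ = −tan(+50.8°) tan(+2.772°) = -0.0594, H₀ = 1.6302 rad.
Bracket: H₀ sin φ sin δ + cos φ cos δ sin H₀ = 1.6302×0.77494×0.04836 + 0.63203×0.99883×0.99824 = 0.061094 + 0.630179 = 0.691273.
Q̄ = (S₀/π) × [bracket] = (648/π) × 0.691273 = 142.6 W/m².

Q̄ ≈ 143 W/m²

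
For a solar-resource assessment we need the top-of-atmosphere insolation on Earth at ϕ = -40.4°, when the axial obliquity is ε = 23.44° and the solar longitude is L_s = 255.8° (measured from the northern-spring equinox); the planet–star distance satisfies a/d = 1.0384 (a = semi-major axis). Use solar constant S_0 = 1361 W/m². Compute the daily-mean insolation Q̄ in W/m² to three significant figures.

Solar declination: sin δ = sin ε · sin L_s = sin 23.44° × sin 255.8° = -0.38563, so δ = -22.683°.
cos h₀ = −tan(-40.4°) tan(-22.683°) = -0.3557, h₀ = 1.9345 rad.
Bracket: h₀ sin ϕ sin δ + cos ϕ cos δ sin h₀ = 1.9345×-0.64812×-0.38563 + 0.76154×0.92265×0.93459 = 0.483498 + 0.656676 = 1.140174.
Inverse-square distance factor (a/d)² = 1.0384² = 1.078275.
Q̄ = (S_0/π) × 1.078275 × [bracket] = (1361/π) × 1.078275 × 1.140174 = 532.6 W/m².

Q̄ ≈ 533 W/m²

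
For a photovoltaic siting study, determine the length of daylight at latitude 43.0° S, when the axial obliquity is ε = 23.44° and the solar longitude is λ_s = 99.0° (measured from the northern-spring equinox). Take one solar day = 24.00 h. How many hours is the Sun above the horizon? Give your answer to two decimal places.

Solar declination: sin δ = sin ε · sin λ_s = sin 23.44° × sin 99.0° = 0.39289, so δ = +23.135°.
cos H₀ = −tan φ · tan δ = −tan(-43.0°) × tan(+23.135°) = 0.3984, so H₀ = 1.1610 rad = 66.52°.
Daylight = 2H₀/(2π) × 24.00 h = (1.1610/π) × 24.00 = 8.87 h.

8.87 h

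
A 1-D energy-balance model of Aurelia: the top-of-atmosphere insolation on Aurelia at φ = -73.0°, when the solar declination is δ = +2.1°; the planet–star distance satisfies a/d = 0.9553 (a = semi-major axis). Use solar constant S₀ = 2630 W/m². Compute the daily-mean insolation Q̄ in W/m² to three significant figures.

cos H₀ = −tan(-73.0°) tan(+2.100°) = 0.1199, H₀ = 1.4506 rad.
Bracket: H₀ sin φ sin δ + cos φ cos δ sin H₀ = 1.4506×-0.95630×0.03664 + 0.29237×0.99933×0.99278 = -0.050827 + 0.290065 = 0.239238.
Inverse-square distance factor (a/d)² = 0.9553² = 0.912598.
Q̄ = (S₀/π) × 0.912598 × [bracket] = (2630/π) × 0.912598 × 0.239238 = 182.8 W/m².

Q̄ ≈ 183 W/m²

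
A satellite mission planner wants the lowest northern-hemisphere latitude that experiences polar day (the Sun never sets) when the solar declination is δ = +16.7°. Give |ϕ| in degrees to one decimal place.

|ϕ| = 73.3°

Polar day requires cos h₀ = −tan ϕ tan δ ≤ −1, i.e. tan ϕ tan δ ≥ 1.
The boundary is |tan ϕ| · |tan δ| = 1, so |ϕ| = 90° − |δ| = 90° − 16.7° = 73.3° in the northern hemisphere.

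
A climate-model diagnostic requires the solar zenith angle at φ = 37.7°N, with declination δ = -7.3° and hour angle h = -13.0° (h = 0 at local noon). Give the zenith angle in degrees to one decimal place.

θ_z = 46.6°

cos θ_z = sin φ sin δ + cos φ cos δ cos h = -0.077703 + 0.764696 = 0.686993.
θ_z = arccos(0.686993) = 46.6°.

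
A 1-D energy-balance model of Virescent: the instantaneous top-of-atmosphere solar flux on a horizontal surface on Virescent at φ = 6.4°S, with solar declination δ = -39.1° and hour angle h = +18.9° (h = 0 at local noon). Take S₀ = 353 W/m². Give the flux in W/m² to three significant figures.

cos θ_z = sin φ sin δ + cos φ cos δ cos h = 0.070301 + 0.729631 = 0.799932.
Flux = S₀ · cos θ_z = 353 × 0.799932 = 282.4 W/m².

282 W/m²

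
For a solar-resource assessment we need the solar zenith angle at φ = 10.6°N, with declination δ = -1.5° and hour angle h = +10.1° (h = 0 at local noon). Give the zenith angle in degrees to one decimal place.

cos θ_z = sin φ sin δ + cos φ cos δ cos h = -0.004815 + 0.967371 = 0.962556.
θ_z = arccos(0.962556) = 15.7°.

θ_z = 15.7°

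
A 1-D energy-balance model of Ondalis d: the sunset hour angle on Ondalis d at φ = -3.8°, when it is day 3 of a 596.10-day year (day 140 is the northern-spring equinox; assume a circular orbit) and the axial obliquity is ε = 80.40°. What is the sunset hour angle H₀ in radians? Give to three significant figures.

Solar longitude: λ_s = 360° × (3 − 140)/596.10 = -82.738°, i.e. -82.738° + 360° = 277.262°.
sin δ = sin 80.40° × sin 277.262° = -0.97809, so δ = -77.983°.
cos H₀ = −tan φ · tan δ = −tan(-3.8°) × tan(-77.983°) = -0.3120, so H₀ = 1.8881 rad = 108.18°.

H₀ = 1.89 rad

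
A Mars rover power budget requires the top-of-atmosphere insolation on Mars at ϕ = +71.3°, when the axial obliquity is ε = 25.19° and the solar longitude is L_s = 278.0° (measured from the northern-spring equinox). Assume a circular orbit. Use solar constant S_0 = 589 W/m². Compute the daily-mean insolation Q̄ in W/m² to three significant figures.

Q̄ ≈ 0.00 W/m²

Solar declination: sin δ = sin ε · sin L_s = sin 25.19° × sin 278.0° = -0.42148, so δ = -24.928°.
cos h₀ = −tan(+71.3°) tan(-24.928°) = 1.3731 ≥ 1 ⇒ polar night, h₀ = 0 and Q̄ = 0.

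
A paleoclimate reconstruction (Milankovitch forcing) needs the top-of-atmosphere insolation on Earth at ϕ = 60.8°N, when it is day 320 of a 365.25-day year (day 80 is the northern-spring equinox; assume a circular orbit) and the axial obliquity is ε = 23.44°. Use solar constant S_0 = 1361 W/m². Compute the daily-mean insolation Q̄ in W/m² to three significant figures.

Q̄ ≈ 43.2 W/m²

Solar longitude: L_s = 360° × (320 − 80)/365.25 = 236.550°.
sin δ = sin 23.44° × sin 236.550° = -0.33190, so δ = -19.384°.
cos h₀ = −tan(+60.8°) tan(-19.384°) = 0.6296, h₀ = 0.8898 rad.
Bracket: h₀ sin ϕ sin δ + cos ϕ cos δ sin h₀ = 0.8898×0.87292×-0.33190 + 0.48786×0.94331×0.77695 = -0.257795 + 0.357555 = 0.099760.
Q̄ = (S_0/π) × [bracket] = (1361/π) × 0.099760 = 43.22 W/m².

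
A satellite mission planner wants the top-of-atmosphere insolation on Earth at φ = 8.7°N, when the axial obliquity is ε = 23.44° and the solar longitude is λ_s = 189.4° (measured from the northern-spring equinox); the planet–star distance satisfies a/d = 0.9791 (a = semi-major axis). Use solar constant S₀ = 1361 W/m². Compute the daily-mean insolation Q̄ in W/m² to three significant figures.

Solar declination: sin δ = sin ε · sin λ_s = sin 23.44° × sin 189.4° = -0.06497, so δ = -3.725°.
cos H₀ = −tan(+8.7°) tan(-3.725°) = 0.0100, H₀ = 1.5608 rad.
Bracket: H₀ sin φ sin δ + cos φ cos δ sin H₀ = 1.5608×0.15126×-0.06497 + 0.98849×0.99789×0.99995 = -0.015339 + 0.986355 = 0.971016.
Inverse-square distance factor (a/d)² = 0.9791² = 0.958637.
Q̄ = (S₀/π) × 0.958637 × [bracket] = (1361/π) × 0.958637 × 0.971016 = 403.3 W/m².

Q̄ ≈ 403 W/m²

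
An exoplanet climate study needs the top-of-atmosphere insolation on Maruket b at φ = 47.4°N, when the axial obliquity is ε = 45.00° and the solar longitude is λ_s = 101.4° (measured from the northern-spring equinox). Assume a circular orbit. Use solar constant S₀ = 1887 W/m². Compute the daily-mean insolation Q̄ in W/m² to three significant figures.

Q̄ ≈ 963 W/m²

Solar declination: sin δ = sin ε · sin λ_s = sin 45.00° × sin 101.4° = 0.69316, so δ = +43.880°.
cos H₀ = −tan(+47.4°) tan(+43.880°) = -1.0458 ≤ −1 ⇒ polar day, H₀ = π.
Bracket: H₀ sin φ sin δ + cos φ cos δ sin H₀ = 3.1416×0.73610×0.69316 + 0.67688×0.72079×0.00000 = 1.602955 + 0.000000 = 1.602955.
Q̄ = (S₀/π) × [bracket] = (1887/π) × 1.602955 = 962.8 W/m².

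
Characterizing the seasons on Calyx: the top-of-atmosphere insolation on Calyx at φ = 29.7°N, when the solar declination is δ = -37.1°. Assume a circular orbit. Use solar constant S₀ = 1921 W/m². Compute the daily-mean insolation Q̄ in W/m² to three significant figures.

cos H₀ = −tan(+29.7°) tan(-37.100°) = 0.4314, H₀ = 1.1248 rad.
Bracket: H₀ sin φ sin δ + cos φ cos δ sin H₀ = 1.1248×0.49546×-0.60321 + 0.86863×0.79758×0.90217 = -0.336165 + 0.625025 = 0.288860.
Q̄ = (S₀/π) × [bracket] = (1921/π) × 0.288860 = 176.6 W/m².

Q̄ ≈ 177 W/m²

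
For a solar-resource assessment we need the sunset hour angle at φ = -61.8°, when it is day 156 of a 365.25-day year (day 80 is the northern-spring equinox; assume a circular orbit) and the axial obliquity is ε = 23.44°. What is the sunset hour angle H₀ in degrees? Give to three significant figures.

H₀ = 39.1°

Solar longitude: λ_s = 360° × (156 − 80)/365.25 = 74.908°.
sin δ = sin 23.44° × sin 74.908° = 0.38407, so δ = +22.586°.
cos H₀ = −tan φ · tan δ = −tan(-61.8°) × tan(+22.586°) = 0.7758, so H₀ = 0.6828 rad = 39.12°.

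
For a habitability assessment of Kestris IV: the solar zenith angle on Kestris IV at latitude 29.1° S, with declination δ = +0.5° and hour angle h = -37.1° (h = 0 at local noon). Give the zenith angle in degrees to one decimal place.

cos θ_z = sin φ sin δ + cos φ cos δ cos h = -0.004244 + 0.696880 = 0.692636.
θ_z = arccos(0.692636) = 46.2°.

θ_z = 46.2°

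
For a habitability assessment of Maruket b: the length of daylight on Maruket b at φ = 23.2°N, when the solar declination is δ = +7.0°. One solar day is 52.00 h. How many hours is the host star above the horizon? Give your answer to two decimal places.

cos H₀ = −tan φ · tan δ = −tan(+23.2°) × tan(+7.000°) = -0.0526, so H₀ = 1.6234 rad = 93.02°.
Daylight = 2H₀/(2π) × 52.00 h = (1.6234/π) × 52.00 = 26.87 h.

26.87 h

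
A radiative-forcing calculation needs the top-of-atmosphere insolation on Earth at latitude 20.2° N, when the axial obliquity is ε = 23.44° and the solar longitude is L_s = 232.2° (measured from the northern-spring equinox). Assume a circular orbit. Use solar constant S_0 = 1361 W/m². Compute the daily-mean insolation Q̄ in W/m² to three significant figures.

Solar declination: sin δ = sin ε · sin L_s = sin 23.44° × sin 232.2° = -0.31431, so δ = -18.319°.
cos h₀ = −tan(+20.2°) tan(-18.319°) = 0.1218, h₀ = 1.4487 rad.
Bracket: h₀ sin ϕ sin δ + cos ϕ cos δ sin h₀ = 1.4487×0.34530×-0.31431 + 0.93849×0.94932×0.99255 = -0.157229 + 0.884290 = 0.727061.
Q̄ = (S_0/π) × [bracket] = (1361/π) × 0.727061 = 315.0 W/m².

Q̄ ≈ 315 W/m²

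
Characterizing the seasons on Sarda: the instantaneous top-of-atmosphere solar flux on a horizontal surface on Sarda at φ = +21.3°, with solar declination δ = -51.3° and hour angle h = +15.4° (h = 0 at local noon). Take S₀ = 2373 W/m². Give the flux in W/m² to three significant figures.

cos θ_z = sin φ sin δ + cos φ cos δ cos h = -0.283492 + 0.561617 = 0.278125.
Flux = S₀ · cos θ_z = 2373 × 0.278125 = 660.0 W/m².

660 W/m²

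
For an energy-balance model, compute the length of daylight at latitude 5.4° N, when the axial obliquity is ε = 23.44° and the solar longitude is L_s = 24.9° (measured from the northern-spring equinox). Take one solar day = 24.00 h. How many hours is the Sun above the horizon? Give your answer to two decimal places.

12.12 h

Solar declination: sin δ = sin ε · sin L_s = sin 23.44° × sin 24.9° = 0.16748, so δ = +9.642°.
cos h₀ = −tan ϕ · tan δ = −tan(+5.4°) × tan(+9.642°) = -0.0161, so h₀ = 1.5869 rad = 90.92°.
Daylight = 2h₀/(2π) × 24.00 h = (1.5869/π) × 24.00 = 12.12 h.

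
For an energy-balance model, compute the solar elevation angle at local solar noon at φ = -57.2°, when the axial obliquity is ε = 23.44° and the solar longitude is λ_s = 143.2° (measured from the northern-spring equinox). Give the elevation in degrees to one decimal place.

19.0°

Solar declination: sin δ = sin ε · sin λ_s = sin 23.44° × sin 143.2° = 0.23828, so δ = +13.785°.
At local noon the hour angle is zero, so the zenith angle equals |φ − δ| = |-57.2° − (+13.785°)| = 70.985°.
Elevation = 90° − 70.985° = 19.0°.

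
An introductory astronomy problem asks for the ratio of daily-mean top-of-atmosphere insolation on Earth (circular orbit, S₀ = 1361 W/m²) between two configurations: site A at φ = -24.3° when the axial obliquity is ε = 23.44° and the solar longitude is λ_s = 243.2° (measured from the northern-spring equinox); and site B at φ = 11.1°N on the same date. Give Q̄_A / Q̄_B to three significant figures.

Q̄_A / Q̄_B ≈ 1.35

— Configuration A (φ=-24.3°):
Solar declination: sin δ = sin ε · sin λ_s = sin 23.44° × sin 243.2° = -0.35506, so δ = -20.797°.
cos H₀ = −tan(-24.3°) tan(-20.797°) = -0.1715, H₀ = 1.7431 rad.
Bracket: H₀ sin φ sin δ + cos φ cos δ sin H₀ = 1.7431×-0.41151×-0.35506 + 0.91140×0.93484×0.98519 = 0.254686 + 0.839395 = 1.094081.
Q̄ = (S₀/π) × [bracket] = (1361/π) × 1.094081 = 473.98 W/m².
— Configuration B (φ=+11.1°):
cos H₀ = −tan(+11.1°) tan(-20.797°) = 0.0745, H₀ = 1.4962 rad.
Bracket: H₀ sin φ sin δ + cos φ cos δ sin H₀ = 1.4962×0.19252×-0.35506 + 0.98129×0.93484×0.99722 = -0.102274 + 0.914799 = 0.812525.
Q̄ = (S₀/π) × [bracket] = (1361/π) × 0.812525 = 352.00 W/m².
Ratio Q̄_A / Q̄_B = 473.98 / 352.00 = 1.347.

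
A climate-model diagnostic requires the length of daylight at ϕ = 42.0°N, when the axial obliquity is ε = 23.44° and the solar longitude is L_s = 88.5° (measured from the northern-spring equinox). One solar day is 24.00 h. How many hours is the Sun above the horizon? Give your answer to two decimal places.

Solar declination: sin δ = sin ε · sin L_s = sin 23.44° × sin 88.5° = 0.39765, so δ = +23.431°.
cos h₀ = −tan ϕ · tan δ = −tan(+42.0°) × tan(+23.431°) = -0.3902, so h₀ = 1.9717 rad = 112.97°.
Daylight = 2h₀/(2π) × 24.00 h = (1.9717/π) × 24.00 = 15.06 h.

15.06 h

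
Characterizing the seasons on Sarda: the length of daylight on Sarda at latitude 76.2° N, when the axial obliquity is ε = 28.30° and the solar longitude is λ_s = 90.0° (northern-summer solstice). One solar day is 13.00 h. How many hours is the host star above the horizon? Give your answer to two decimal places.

Solar declination: sin δ = sin ε · sin λ_s = sin 28.30° × sin 90.0° = 0.47409, so δ = +28.300°.
Sunrise equation: cos H₀ = −tan φ · tan δ = -2.1922 ≤ −1, so the host star never sets (polar day) and H₀ = π.
Daylight = 2H₀/(2π) × 13.00 h = (3.1416/π) × 13.00 = 13.00 h.

13.00 h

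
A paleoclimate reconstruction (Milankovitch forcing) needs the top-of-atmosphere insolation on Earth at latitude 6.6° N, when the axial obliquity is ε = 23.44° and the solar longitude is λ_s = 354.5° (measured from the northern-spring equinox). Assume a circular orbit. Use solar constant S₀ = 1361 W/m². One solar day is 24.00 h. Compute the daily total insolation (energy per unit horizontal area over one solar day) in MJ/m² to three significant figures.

Solar declination: sin δ = sin ε · sin λ_s = sin 23.44° × sin 354.5° = -0.03813, so δ = -2.185°.
cos H₀ = −tan(+6.6°) tan(-2.185°) = 0.0044, H₀ = 1.5664 rad.
Bracket: H₀ sin φ sin δ + cos φ cos δ sin H₀ = 1.5664×0.11494×-0.03813 + 0.99337×0.99927×0.99999 = -0.006865 + 0.992635 = 0.985770.
Q̄ = (S₀/π) × [bracket] = (1361/π) × 0.985770 = 427.06 W/m².
Daily total = Q̄ × 24.00 h × 3600 s/h = 427.06 × 24.00 × 3600 / 10⁶ = 36.90 MJ/m².

36.9 MJ/m²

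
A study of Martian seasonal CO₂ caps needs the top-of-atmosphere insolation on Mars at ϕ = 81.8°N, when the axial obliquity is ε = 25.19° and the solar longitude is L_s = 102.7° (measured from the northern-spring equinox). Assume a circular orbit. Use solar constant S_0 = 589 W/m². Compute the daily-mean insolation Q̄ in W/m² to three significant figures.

Q̄ ≈ 242 W/m²

Solar declination: sin δ = sin ε · sin L_s = sin 25.19° × sin 102.7° = 0.41521, so δ = +24.532°.
cos h₀ = −tan(+81.8°) tan(+24.532°) = -3.1673 ≤ −1 ⇒ polar day, h₀ = π.
Bracket: h₀ sin ϕ sin δ + cos ϕ cos δ sin h₀ = 3.1416×0.98978×0.41521 + 0.14263×0.90973×0.00000 = 1.291093 + 0.000000 = 1.291093.
Q̄ = (S_0/π) × [bracket] = (589/π) × 1.291093 = 242.1 W/m².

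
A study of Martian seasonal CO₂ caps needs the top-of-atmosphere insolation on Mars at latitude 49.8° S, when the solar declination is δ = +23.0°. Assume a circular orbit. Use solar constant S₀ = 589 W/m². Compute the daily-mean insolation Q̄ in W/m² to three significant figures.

cos H₀ = −tan(-49.8°) tan(+23.000°) = 0.5023, H₀ = 1.0445 rad.
Bracket: H₀ sin φ sin δ + cos φ cos δ sin H₀ = 1.0445×-0.76380×0.39073 + 0.64546×0.92050×0.86469 = -0.311720 + 0.513752 = 0.202032.
Q̄ = (S₀/π) × [bracket] = (589/π) × 0.202032 = 37.88 W/m².

Q̄ ≈ 37.9 W/m²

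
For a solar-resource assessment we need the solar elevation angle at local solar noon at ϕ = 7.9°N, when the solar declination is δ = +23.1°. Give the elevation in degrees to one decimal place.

At local noon the hour angle is zero, so the zenith angle equals |ϕ − δ| = |+7.9° − (+23.100°)| = 15.200°.
Elevation = 90° − 15.200° = 74.8°.

74.8°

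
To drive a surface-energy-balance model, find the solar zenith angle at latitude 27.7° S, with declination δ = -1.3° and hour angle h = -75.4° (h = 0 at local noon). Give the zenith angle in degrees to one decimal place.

cos θ_z = sin φ sin δ + cos φ cos δ cos h = 0.010546 + 0.223123 = 0.233669.
θ_z = arccos(0.233669) = 76.5°.

θ_z = 76.5°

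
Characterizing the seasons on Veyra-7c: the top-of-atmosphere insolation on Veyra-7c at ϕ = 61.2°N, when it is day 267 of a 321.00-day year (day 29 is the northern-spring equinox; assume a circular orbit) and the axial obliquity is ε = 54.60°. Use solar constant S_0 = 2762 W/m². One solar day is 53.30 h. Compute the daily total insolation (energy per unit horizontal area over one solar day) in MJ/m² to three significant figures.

0.00 MJ/m²

Solar longitude: L_s = 360° × (267 − 29)/321.00 = 266.916°.
sin δ = sin 54.60° × sin 266.916° = -0.81395, so δ = -54.483°.
cos h₀ = −tan(+61.2°) tan(-54.483°) = 2.5486 ≥ 1 ⇒ polar night, h₀ = 0 and Q̄ = 0.
Daily total = Q̄ × 53.30 h × 3600 s/h = 0.00 MJ/m².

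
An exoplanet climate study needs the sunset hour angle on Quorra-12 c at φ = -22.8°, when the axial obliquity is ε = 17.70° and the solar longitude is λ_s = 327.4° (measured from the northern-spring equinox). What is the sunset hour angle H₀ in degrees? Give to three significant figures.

H₀ = 94.0°

Solar declination: sin δ = sin ε · sin λ_s = sin 17.70° × sin 327.4° = -0.16380, so δ = -9.428°.
cos H₀ = −tan φ · tan δ = −tan(-22.8°) × tan(-9.428°) = -0.0698, so H₀ = 1.6407 rad = 94.00°.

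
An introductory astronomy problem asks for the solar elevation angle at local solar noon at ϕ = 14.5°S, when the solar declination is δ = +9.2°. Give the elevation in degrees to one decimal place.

66.3°

At local noon the hour angle is zero, so the zenith angle equals |ϕ − δ| = |-14.5° − (+9.200°)| = 23.700°.
Elevation = 90° − 23.700° = 66.3°.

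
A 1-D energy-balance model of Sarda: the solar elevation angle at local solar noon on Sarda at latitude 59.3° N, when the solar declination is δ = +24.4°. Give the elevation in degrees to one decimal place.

55.1°

At local noon the hour angle is zero, so the zenith angle equals |ϕ − δ| = |+59.3° − (+24.400°)| = 34.900°.
Elevation = 90° − 34.900° = 55.1°.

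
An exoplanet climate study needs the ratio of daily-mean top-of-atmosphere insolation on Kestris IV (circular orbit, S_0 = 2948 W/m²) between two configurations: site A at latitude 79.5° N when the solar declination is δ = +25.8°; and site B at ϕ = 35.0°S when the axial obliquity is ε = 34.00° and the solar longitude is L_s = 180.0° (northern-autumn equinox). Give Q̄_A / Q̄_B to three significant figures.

— Configuration A (ϕ=+79.5°):
cos h₀ = −tan(+79.5°) tan(+25.800°) = -2.6083 ≤ −1 ⇒ polar day, h₀ = π.
Bracket: h₀ sin ϕ sin δ + cos ϕ cos δ sin h₀ = 3.1416×0.98325×0.43523 + 0.18224×0.90032×0.00000 = 1.344416 + 0.000000 = 1.344416.
Q̄ = (S_0/π) × [bracket] = (2948/π) × 1.344416 = 1261.6 W/m².
— Configuration B (ϕ=-35.0°):
Solar declination: sin δ = sin ε · sin L_s = sin 34.00° × sin 180.0° = 0.00000, so δ = +0.000°.
cos h₀ = −tan(-35.0°) tan(+0.000°) = 0.0000, h₀ = 1.5708 rad.
Bracket: h₀ sin ϕ sin δ + cos ϕ cos δ sin h₀ = 1.5708×-0.57358×0.00000 + 0.81915×1.00000×1.00000 = -0.000000 + 0.819150 = 0.819150.
Q̄ = (S_0/π) × [bracket] = (2948/π) × 0.819150 = 768.67 W/m².
Ratio Q̄_A / Q̄_B = 1261.6 / 768.67 = 1.641.

Q̄_A / Q̄_B ≈ 1.64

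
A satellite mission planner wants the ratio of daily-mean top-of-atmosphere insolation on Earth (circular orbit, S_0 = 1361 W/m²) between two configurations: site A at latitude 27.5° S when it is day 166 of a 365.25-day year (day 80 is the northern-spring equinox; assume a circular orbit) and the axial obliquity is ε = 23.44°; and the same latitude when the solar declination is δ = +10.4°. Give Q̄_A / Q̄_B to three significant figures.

— Configuration A (ϕ=-27.5°):
Solar longitude: L_s = 360° × (166 − 80)/365.25 = 84.764°.
sin δ = sin 23.44° × sin 84.764° = 0.39613, so δ = +23.336°.
cos h₀ = −tan(-27.5°) tan(+23.336°) = 0.2246, h₀ = 1.3443 rad.
Bracket: h₀ sin ϕ sin δ + cos ϕ cos δ sin h₀ = 1.3443×-0.46175×0.39613 + 0.88701×0.91820×0.97445 = -0.245890 + 0.793643 = 0.547753.
Q̄ = (S_0/π) × [bracket] = (1361/π) × 0.547753 = 237.30 W/m².
— Configuration B (ϕ=-27.5°):
cos h₀ = −tan(-27.5°) tan(+10.400°) = 0.0955, h₀ = 1.4751 rad.
Bracket: h₀ sin ϕ sin δ + cos ϕ cos δ sin h₀ = 1.4751×-0.46175×0.18052 + 0.88701×0.98357×0.99543 = -0.122957 + 0.868449 = 0.745492.
Q̄ = (S_0/π) × [bracket] = (1361/π) × 0.745492 = 322.96 W/m².
Ratio Q̄_A / Q̄_B = 237.30 / 322.96 = 0.7348.

Q̄_A / Q̄_B ≈ 0.735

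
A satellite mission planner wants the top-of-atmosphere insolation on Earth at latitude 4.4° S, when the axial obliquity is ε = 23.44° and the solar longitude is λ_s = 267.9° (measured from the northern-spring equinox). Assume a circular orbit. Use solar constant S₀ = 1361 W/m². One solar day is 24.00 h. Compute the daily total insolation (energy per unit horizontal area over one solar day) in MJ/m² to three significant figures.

Solar declination: sin δ = sin ε · sin λ_s = sin 23.44° × sin 267.9° = -0.39752, so δ = -23.423°.
cos H₀ = −tan(-4.4°) tan(-23.423°) = -0.0333, H₀ = 1.6041 rad.
Bracket: H₀ sin φ sin δ + cos φ cos δ sin H₀ = 1.6041×-0.07672×-0.39752 + 0.99705×0.91759×0.99944 = 0.048921 + 0.914371 = 0.963292.
Q̄ = (S₀/π) × [bracket] = (1361/π) × 0.963292 = 417.32 W/m².
Daily total = Q̄ × 24.00 h × 3600 s/h = 417.32 × 24.00 × 3600 / 10⁶ = 36.06 MJ/m².

36.1 MJ/m²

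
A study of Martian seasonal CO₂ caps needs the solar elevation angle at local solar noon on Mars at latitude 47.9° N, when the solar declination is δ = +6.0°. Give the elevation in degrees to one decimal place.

At local noon the hour angle is zero, so the zenith angle equals |φ − δ| = |+47.9° − (+6.000°)| = 41.900°.
Elevation = 90° − 41.900° = 48.1°.

48.1°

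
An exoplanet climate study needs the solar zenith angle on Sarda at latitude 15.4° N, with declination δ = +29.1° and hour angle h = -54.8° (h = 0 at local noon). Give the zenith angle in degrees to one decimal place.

θ_z = 52.1°

cos θ_z = sin φ sin δ + cos φ cos δ cos h = 0.129149 + 0.485586 = 0.614735.
θ_z = arccos(0.614735) = 52.1°.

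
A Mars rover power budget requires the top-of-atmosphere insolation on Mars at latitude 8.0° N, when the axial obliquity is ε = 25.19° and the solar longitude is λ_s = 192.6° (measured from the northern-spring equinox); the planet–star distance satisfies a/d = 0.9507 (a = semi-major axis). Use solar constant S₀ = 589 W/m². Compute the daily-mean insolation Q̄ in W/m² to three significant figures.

Q̄ ≈ 164 W/m²

Solar declination: sin δ = sin ε · sin λ_s = sin 25.19° × sin 192.6° = -0.09285, so δ = -5.327°.
cos H₀ = −tan(+8.0°) tan(-5.327°) = 0.0131, H₀ = 1.5577 rad.
Bracket: H₀ sin φ sin δ + cos φ cos δ sin H₀ = 1.5577×0.13917×-0.09285 + 0.99027×0.99568×0.99991 = -0.020128 + 0.985903 = 0.965775.
Inverse-square distance factor (a/d)² = 0.9507² = 0.903830.
Q̄ = (S₀/π) × 0.903830 × [bracket] = (589/π) × 0.903830 × 0.965775 = 163.7 W/m².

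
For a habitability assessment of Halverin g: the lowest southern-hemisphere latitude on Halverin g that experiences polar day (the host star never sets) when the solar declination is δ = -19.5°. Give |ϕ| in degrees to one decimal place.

Polar day requires cos h₀ = −tan ϕ tan δ ≤ −1, i.e. tan ϕ tan δ ≥ 1.
The boundary is |tan ϕ| · |tan δ| = 1, so |ϕ| = 90° − |δ| = 90° − 19.5° = 70.5° in the southern hemisphere.

|ϕ| = 70.5°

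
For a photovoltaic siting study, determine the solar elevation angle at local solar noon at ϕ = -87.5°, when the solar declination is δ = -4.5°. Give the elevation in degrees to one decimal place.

7.0°

At local noon the hour angle is zero, so the zenith angle equals |ϕ − δ| = |-87.5° − (-4.500°)| = 83.000°.
Elevation = 90° − 83.000° = 7.0°.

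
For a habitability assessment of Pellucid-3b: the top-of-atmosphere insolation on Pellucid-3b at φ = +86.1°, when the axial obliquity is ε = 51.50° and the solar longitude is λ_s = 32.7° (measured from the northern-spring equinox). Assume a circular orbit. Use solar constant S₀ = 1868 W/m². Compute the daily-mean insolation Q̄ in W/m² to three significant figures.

Solar declination: sin δ = sin ε · sin λ_s = sin 51.50° × sin 32.7° = 0.42280, so δ = +25.011°.
cos H₀ = −tan(+86.1°) tan(+25.011°) = -6.8436 ≤ −1 ⇒ polar day, H₀ = π.
Bracket: H₀ sin φ sin δ + cos φ cos δ sin H₀ = 3.1416×0.99768×0.42280 + 0.06802×0.90622×0.00000 = 1.325187 + 0.000000 = 1.325187.
Q̄ = (S₀/π) × [bracket] = (1868/π) × 1.325187 = 788.0 W/m².

Q̄ ≈ 788 W/m²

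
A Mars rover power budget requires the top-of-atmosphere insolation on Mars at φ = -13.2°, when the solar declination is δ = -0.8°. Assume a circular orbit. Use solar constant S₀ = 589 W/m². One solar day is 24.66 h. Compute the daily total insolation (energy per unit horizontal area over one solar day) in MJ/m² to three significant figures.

cos H₀ = −tan(-13.2°) tan(-0.800°) = -0.0033, H₀ = 1.5741 rad.
Bracket: H₀ sin φ sin δ + cos φ cos δ sin H₀ = 1.5741×-0.22835×-0.01396 + 0.97358×0.99990×0.99999 = 0.005018 + 0.973473 = 0.978491.
Q̄ = (S₀/π) × [bracket] = (589/π) × 0.978491 = 183.45 W/m².
Daily total = Q̄ × 24.66 h × 3600 s/h = 183.45 × 24.66 × 3600 / 10⁶ = 16.29 MJ/m².

16.3 MJ/m²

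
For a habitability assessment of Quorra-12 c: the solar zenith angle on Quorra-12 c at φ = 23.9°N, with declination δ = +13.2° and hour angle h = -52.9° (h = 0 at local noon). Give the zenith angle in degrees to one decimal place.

cos θ_z = sin φ sin δ + cos φ cos δ cos h = 0.092514 + 0.536914 = 0.629428.
θ_z = arccos(0.629428) = 51.0°.

θ_z = 51.0°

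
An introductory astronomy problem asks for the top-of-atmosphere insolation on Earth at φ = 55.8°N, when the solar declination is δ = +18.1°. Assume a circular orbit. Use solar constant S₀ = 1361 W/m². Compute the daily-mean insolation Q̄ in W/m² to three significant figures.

cos H₀ = −tan(+55.8°) tan(+18.100°) = -0.4809, H₀ = 2.0725 rad.
Bracket: H₀ sin φ sin δ + cos φ cos δ sin H₀ = 2.0725×0.82708×0.31068 + 0.56208×0.95052×0.87675 = 0.532544 + 0.468420 = 1.000964.
Q̄ = (S₀/π) × [bracket] = (1361/π) × 1.000964 = 433.6 W/m².

Q̄ ≈ 434 W/m²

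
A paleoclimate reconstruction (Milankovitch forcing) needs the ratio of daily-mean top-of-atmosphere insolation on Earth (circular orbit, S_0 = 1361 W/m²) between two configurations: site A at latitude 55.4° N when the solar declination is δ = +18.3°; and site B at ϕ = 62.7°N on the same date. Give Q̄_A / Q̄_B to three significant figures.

Q̄_A / Q̄_B ≈ 1.04

— Configuration A (ϕ=+55.4°):
cos h₀ = −tan(+55.4°) tan(+18.300°) = -0.4794, h₀ = 2.0708 rad.
Bracket: h₀ sin ϕ sin δ + cos ϕ cos δ sin h₀ = 2.0708×0.82314×0.31399 + 0.56784×0.94943×0.87759 = 0.535214 + 0.473130 = 1.008344.
Q̄ = (S_0/π) × [bracket] = (1361/π) × 1.008344 = 436.83 W/m².
— Configuration B (ϕ=+62.7°):
cos h₀ = −tan(+62.7°) tan(+18.300°) = -0.6408, h₀ = 2.2663 rad.
Bracket: h₀ sin ϕ sin δ + cos ϕ cos δ sin h₀ = 2.2663×0.88862×0.31399 + 0.45865×0.94943×0.76775 = 0.632338 + 0.334321 = 0.966659.
Q̄ = (S_0/π) × [bracket] = (1361/π) × 0.966659 = 418.78 W/m².
Ratio Q̄_A / Q̄_B = 436.83 / 418.78 = 1.043.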